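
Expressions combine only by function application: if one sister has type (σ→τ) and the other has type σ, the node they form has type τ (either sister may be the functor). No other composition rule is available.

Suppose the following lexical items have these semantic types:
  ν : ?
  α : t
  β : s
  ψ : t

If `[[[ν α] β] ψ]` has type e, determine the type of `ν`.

[[[ν α] β] ψ] must have type e. The sister ψ has type t; that is not a function onto e, so [[ν α] β] must be the functor, of type (t→e).
[[ν α] β] must have type (t→e). The sister β has type s; that is not a function onto (t→e), so [ν α] must be the functor, of type (s→(t→e)).
[ν α] must have type (s→(t→e)). The sister α has type t; that is not a function onto (s→(t→e)), so ν must be the functor, of type (t→(s→(t→e))).

(t→(s→(t→e)))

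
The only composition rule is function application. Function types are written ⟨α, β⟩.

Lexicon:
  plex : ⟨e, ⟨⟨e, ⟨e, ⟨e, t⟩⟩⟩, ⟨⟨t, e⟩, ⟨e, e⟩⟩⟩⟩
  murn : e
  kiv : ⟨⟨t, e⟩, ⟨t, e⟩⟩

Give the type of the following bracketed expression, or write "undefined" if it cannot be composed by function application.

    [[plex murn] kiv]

undefined

[plex murn]: ⟨e, ⟨⟨e, ⟨e, ⟨e, t⟩⟩⟩, ⟨⟨t, e⟩, ⟨e, e⟩⟩⟩⟩ applied to e yields ⟨⟨e, ⟨e, ⟨e, t⟩⟩⟩, ⟨⟨t, e⟩, ⟨e, e⟩⟩⟩.
[[plex murn] kiv]: ⟨⟨e, ⟨e, ⟨e, t⟩⟩⟩, ⟨⟨t, e⟩, ⟨e, e⟩⟩⟩ with ⟨⟨t, e⟩, ⟨t, e⟩⟩ — neither is a function whose domain matches the other; composition fails here.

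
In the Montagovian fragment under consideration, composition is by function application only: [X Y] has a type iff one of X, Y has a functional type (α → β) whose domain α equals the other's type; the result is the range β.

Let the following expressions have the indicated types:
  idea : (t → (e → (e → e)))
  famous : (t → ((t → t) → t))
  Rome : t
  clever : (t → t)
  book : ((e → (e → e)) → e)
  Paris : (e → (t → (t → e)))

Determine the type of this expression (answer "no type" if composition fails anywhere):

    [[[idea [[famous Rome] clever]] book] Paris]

At [famous Rome], famous : (t → ((t → t) → t)) takes Rome : t, giving ((t → t) → t).
At [[famous Rome] clever], [famous Rome] : ((t → t) → t) takes clever : (t → t), giving t.
At [idea [[famous Rome] clever]], idea : (t → (e → (e → e))) takes [[famous Rome] clever] : t, giving (e → (e → e)).
At [[idea [[famous Rome] clever]] book], book : ((e → (e → e)) → e) takes [idea [[famous Rome] clever]] : (e → (e → e)), giving e.
At [[[idea [[famous Rome] clever]] book] Paris], Paris : (e → (t → (t → e))) takes [[idea [[famous Rome] clever]] book] : e, giving (t → (t → e)).

(t → (t → e))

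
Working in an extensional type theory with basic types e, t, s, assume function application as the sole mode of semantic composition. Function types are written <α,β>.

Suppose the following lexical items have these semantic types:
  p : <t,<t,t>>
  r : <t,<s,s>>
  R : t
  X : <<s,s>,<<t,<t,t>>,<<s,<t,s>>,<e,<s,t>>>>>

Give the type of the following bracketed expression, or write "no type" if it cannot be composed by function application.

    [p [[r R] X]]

<<s,<t,s>>,<e,<s,t>>>

[r R]: functor r : <t,<s,s>>, argument R : t; result <s,s>.
[[r R] X]: functor X : <<s,s>,<<t,<t,t>>,<<s,<t,s>>,<e,<s,t>>>>>, argument [r R] : <s,s>; result <<t,<t,t>>,<<s,<t,s>>,<e,<s,t>>>>.
[p [[r R] X]]: functor [[r R] X] : <<t,<t,t>>,<<s,<t,s>>,<e,<s,t>>>>, argument p : <t,<t,t>>; result <<s,<t,s>>,<e,<s,t>>>.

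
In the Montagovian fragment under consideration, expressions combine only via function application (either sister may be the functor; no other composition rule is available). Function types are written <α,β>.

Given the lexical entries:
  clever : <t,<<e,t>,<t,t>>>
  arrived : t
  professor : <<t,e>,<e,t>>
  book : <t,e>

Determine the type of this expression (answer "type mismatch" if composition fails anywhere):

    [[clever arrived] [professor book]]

At [clever arrived], clever : <t,<<e,t>,<t,t>>> takes arrived : t, giving <<e,t>,<t,t>>.
At [professor book], professor : <<t,e>,<e,t>> takes book : <t,e>, giving <e,t>.
At [[clever arrived] [professor book]], [clever arrived] : <<e,t>,<t,t>> takes [professor book] : <e,t>, giving <t,t>.

<t,t>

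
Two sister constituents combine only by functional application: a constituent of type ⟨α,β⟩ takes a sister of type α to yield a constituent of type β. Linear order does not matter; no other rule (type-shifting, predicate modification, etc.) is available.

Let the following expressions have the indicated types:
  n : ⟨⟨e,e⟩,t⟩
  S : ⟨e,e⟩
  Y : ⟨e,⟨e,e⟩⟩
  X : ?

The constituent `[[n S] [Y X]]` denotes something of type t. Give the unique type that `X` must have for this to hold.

⟨⟨e,⟨e,e⟩⟩,⟨t,t⟩⟩

[[n S] [Y X]] must have type t. The sister [n S] has type t; that is not a function onto t, so [Y X] must be the functor, of type ⟨t,t⟩.
[Y X] must have type ⟨t,t⟩. The sister Y has type ⟨e,⟨e,e⟩⟩; that is not a function onto ⟨t,t⟩, so X must be the functor, of type ⟨⟨e,⟨e,e⟩⟩,⟨t,t⟩⟩.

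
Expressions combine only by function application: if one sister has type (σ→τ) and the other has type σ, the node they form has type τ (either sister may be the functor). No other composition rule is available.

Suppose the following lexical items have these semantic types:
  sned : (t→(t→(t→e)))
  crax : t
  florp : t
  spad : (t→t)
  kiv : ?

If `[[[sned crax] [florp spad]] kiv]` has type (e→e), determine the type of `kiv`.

[[[sned crax] [florp spad]] kiv] is required to be (e→e). [[sned crax] [florp spad]] : (t→e) cannot yield (e→e) as functor, so kiv : ((t→e)→(e→e)).

((t→e)→(e→e))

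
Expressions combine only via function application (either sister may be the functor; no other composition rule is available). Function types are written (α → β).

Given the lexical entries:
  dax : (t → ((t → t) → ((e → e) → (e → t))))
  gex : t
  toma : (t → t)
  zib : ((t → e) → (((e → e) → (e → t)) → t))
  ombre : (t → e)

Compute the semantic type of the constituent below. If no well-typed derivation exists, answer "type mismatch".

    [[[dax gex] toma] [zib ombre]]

At [dax gex], dax : (t → ((t → t) → ((e → e) → (e → t)))) takes gex : t, giving ((t → t) → ((e → e) → (e → t))).
At [[dax gex] toma], [dax gex] : ((t → t) → ((e → e) → (e → t))) takes toma : (t → t), giving ((e → e) → (e → t)).
At [zib ombre], zib : ((t → e) → (((e → e) → (e → t)) → t)) takes ombre : (t → e), giving (((e → e) → (e → t)) → t).
At [[[dax gex] toma] [zib ombre]], [zib ombre] : (((e → e) → (e → t)) → t) takes [[dax gex] toma] : ((e → e) → (e → t)), giving t.

t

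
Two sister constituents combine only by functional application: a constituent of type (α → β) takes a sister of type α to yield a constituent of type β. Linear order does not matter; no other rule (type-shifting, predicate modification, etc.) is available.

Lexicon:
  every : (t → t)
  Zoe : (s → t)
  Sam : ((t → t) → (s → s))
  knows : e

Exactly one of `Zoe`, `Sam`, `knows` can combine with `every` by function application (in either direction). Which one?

Sam

Zoe : (s → t) — neither side's domain matches the other.
Sam — combines: Sam : ((t → t) → (s → s)) takes every : (t → t) as argument, giving (s → s).
knows : e — neither side's domain matches the other.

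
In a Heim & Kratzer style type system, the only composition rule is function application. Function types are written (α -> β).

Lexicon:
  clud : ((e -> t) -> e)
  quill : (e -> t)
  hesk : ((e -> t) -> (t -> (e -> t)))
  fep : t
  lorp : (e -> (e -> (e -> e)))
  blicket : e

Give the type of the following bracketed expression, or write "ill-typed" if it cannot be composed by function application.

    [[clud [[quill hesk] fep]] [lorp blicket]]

At [quill hesk], hesk : ((e -> t) -> (t -> (e -> t))) takes quill : (e -> t), giving (t -> (e -> t)).
At [[quill hesk] fep], [quill hesk] : (t -> (e -> t)) takes fep : t, giving (e -> t).
At [clud [[quill hesk] fep]], clud : ((e -> t) -> e) takes [[quill hesk] fep] : (e -> t), giving e.
At [lorp blicket], lorp : (e -> (e -> (e -> e))) takes blicket : e, giving (e -> (e -> e)).
At [[clud [[quill hesk] fep]] [lorp blicket]], [lorp blicket] : (e -> (e -> e)) takes [clud [[quill hesk] fep]] : e, giving (e -> e).

(e -> e)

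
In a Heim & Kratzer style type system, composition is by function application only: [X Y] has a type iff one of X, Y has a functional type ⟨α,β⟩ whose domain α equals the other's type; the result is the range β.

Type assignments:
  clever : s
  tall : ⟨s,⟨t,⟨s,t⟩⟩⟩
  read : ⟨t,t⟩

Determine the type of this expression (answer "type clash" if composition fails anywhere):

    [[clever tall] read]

type clash

At [clever tall], tall : ⟨s,⟨t,⟨s,t⟩⟩⟩ takes clever : s, giving ⟨t,⟨s,t⟩⟩.
[[clever tall] read]: ⟨t,⟨s,t⟩⟩ with ⟨t,t⟩ — neither is a function whose domain matches the other; composition fails here.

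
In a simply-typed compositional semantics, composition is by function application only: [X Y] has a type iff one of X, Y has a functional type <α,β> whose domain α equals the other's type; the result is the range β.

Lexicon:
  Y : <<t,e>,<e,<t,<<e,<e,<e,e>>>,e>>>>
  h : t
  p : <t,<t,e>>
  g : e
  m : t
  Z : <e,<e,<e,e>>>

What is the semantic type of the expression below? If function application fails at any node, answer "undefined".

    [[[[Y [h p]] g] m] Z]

[h p] — p of type <t,<t,e>> combines with h of type t: type <t,e>.
[Y [h p]] — Y of type <<t,e>,<e,<t,<<e,<e,<e,e>>>,e>>>> combines with [h p] of type <t,e>: type <e,<t,<<e,<e,<e,e>>>,e>>>.
[[Y [h p]] g] — [Y [h p]] of type <e,<t,<<e,<e,<e,e>>>,e>>> combines with g of type e: type <t,<<e,<e,<e,e>>>,e>>.
[[[Y [h p]] g] m] — [[Y [h p]] g] of type <t,<<e,<e,<e,e>>>,e>> combines with m of type t: type <<e,<e,<e,e>>>,e>.
[[[[Y [h p]] g] m] Z] — [[[Y [h p]] g] m] of type <<e,<e,<e,e>>>,e> combines with Z of type <e,<e,<e,e>>>: type e.

e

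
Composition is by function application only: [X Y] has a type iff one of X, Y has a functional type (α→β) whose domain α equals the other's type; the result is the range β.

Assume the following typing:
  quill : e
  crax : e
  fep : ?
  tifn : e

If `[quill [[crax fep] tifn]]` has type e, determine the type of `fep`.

(e→(e→(e→e)))

At [quill [[crax fep] tifn]] (required: e): quill is e, which is not a function with range e; hence [[crax fep] tifn] is the functor — type (e→e).
At [[crax fep] tifn] (required: (e→e)): tifn is e, which is not a function with range (e→e); hence [crax fep] is the functor — type (e→(e→e)).
At [crax fep] (required: (e→(e→e))): crax is e, which is not a function with range (e→(e→e)); hence fep is the functor — type (e→(e→(e→e))).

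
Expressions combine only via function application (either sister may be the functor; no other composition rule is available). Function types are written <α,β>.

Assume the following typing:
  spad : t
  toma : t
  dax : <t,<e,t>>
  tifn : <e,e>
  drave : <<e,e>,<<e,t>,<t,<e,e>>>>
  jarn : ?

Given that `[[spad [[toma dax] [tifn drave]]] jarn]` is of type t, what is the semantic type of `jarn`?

At [[spad [[toma dax] [tifn drave]]] jarn] (required: t): [spad [[toma dax] [tifn drave]]] is <e,e>, which is not a function with range t; hence jarn is the functor — type <<e,e>,t>.

<<e,e>,t>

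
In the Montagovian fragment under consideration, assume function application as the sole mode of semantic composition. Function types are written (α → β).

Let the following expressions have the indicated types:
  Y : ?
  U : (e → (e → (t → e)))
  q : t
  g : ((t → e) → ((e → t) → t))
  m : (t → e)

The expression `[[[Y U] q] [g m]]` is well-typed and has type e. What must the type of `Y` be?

((e → (e → (t → e))) → (t → (((e → t) → t) → e)))

At [[[Y U] q] [g m]] (required: e): [g m] is ((e → t) → t), which is not a function with range e; hence [[Y U] q] is the functor — type (((e → t) → t) → e).
At [[Y U] q] (required: (((e → t) → t) → e)): q is t, which is not a function with range (((e → t) → t) → e); hence [Y U] is the functor — type (t → (((e → t) → t) → e)).
At [Y U] (required: (t → (((e → t) → t) → e))): U is (e → (e → (t → e))), which is not a function with range (t → (((e → t) → t) → e)); hence Y is the functor — type ((e → (e → (t → e))) → (t → (((e → t) → t) → e))).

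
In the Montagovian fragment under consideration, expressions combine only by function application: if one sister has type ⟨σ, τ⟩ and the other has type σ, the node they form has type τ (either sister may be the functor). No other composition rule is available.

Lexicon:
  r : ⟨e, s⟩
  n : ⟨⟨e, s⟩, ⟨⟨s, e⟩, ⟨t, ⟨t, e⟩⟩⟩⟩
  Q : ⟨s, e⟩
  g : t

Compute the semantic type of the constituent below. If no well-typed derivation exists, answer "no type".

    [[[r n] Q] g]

[r n] — n of type ⟨⟨e, s⟩, ⟨⟨s, e⟩, ⟨t, ⟨t, e⟩⟩⟩⟩ combines with r of type ⟨e, s⟩: type ⟨⟨s, e⟩, ⟨t, ⟨t, e⟩⟩⟩.
[[r n] Q] — [r n] of type ⟨⟨s, e⟩, ⟨t, ⟨t, e⟩⟩⟩ combines with Q of type ⟨s, e⟩: type ⟨t, ⟨t, e⟩⟩.
[[[r n] Q] g] — [[r n] Q] of type ⟨t, ⟨t, e⟩⟩ combines with g of type t: type ⟨t, e⟩.

⟨t, e⟩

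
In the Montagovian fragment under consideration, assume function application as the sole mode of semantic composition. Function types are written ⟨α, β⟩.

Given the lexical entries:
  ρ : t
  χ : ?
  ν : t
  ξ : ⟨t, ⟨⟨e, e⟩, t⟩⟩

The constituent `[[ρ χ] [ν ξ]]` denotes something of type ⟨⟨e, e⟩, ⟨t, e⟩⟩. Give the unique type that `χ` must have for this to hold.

⟨t, ⟨⟨⟨e, e⟩, t⟩, ⟨⟨e, e⟩, ⟨t, e⟩⟩⟩⟩

[[ρ χ] [ν ξ]] must have type ⟨⟨e, e⟩, ⟨t, e⟩⟩. The sister [ν ξ] has type ⟨⟨e, e⟩, t⟩; that is not a function onto ⟨⟨e, e⟩, ⟨t, e⟩⟩, so [ρ χ] must be the functor, of type ⟨⟨⟨e, e⟩, t⟩, ⟨⟨e, e⟩, ⟨t, e⟩⟩⟩.
[ρ χ] must have type ⟨⟨⟨e, e⟩, t⟩, ⟨⟨e, e⟩, ⟨t, e⟩⟩⟩. The sister ρ has type t; that is not a function onto ⟨⟨⟨e, e⟩, t⟩, ⟨⟨e, e⟩, ⟨t, e⟩⟩⟩, so χ must be the functor, of type ⟨t, ⟨⟨⟨e, e⟩, t⟩, ⟨⟨e, e⟩, ⟨t, e⟩⟩⟩⟩.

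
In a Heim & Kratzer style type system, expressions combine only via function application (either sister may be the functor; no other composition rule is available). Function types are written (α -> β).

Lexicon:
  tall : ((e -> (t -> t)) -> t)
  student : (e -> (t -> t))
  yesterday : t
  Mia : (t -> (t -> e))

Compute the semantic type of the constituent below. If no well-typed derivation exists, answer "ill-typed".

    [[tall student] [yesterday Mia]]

e

[tall student] — tall of type ((e -> (t -> t)) -> t) combines with student of type (e -> (t -> t)): type t.
[yesterday Mia] — Mia of type (t -> (t -> e)) combines with yesterday of type t: type (t -> e).
[[tall student] [yesterday Mia]] — [yesterday Mia] of type (t -> e) combines with [tall student] of type t: type e.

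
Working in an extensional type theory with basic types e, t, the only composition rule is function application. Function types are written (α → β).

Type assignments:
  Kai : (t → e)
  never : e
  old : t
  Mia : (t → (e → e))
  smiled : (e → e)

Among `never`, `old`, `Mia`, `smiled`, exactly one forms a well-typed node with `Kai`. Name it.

old

never : e — no; Kai wants t, and never wants nothing (atomic).
old — combines: Kai : (t → e) takes old : t as argument, giving e.
Mia : (t → (e → e)) — no; Kai wants t, and Mia wants t.
smiled : (e → e) — no; Kai wants t, and smiled wants e.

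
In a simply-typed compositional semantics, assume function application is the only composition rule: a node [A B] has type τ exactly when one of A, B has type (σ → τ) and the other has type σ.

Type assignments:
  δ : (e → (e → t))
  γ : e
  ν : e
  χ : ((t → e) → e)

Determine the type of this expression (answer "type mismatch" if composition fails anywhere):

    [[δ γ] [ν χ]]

type mismatch

[δ γ]: (e → (e → t)) applied to e yields (e → t).
At [ν χ]: neither e nor ((t → e) → e) can take the other as argument; the node is ill-typed.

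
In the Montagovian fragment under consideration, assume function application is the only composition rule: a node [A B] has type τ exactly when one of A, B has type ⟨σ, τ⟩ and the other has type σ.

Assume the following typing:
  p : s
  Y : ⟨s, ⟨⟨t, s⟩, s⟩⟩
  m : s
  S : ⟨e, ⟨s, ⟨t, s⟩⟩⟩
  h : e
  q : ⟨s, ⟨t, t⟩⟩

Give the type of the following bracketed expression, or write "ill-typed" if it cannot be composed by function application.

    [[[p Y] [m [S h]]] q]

⟨t, t⟩

[p Y]: functor Y : ⟨s, ⟨⟨t, s⟩, s⟩⟩, argument p : s; result ⟨⟨t, s⟩, s⟩.
[S h]: functor S : ⟨e, ⟨s, ⟨t, s⟩⟩⟩, argument h : e; result ⟨s, ⟨t, s⟩⟩.
[m [S h]]: functor [S h] : ⟨s, ⟨t, s⟩⟩, argument m : s; result ⟨t, s⟩.
[[p Y] [m [S h]]]: functor [p Y] : ⟨⟨t, s⟩, s⟩, argument [m [S h]] : ⟨t, s⟩; result s.
[[[p Y] [m [S h]]] q]: functor q : ⟨s, ⟨t, t⟩⟩, argument [[p Y] [m [S h]]] : s; result ⟨t, t⟩.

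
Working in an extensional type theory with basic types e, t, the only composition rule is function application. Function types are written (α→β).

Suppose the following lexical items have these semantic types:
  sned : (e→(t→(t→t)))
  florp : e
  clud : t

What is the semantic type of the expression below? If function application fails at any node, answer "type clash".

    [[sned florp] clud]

[sned florp]: functor sned : (e→(t→(t→t))), argument florp : e; result (t→(t→t)).
[[sned florp] clud]: functor [sned florp] : (t→(t→t)), argument clud : t; result (t→t).

(t→t)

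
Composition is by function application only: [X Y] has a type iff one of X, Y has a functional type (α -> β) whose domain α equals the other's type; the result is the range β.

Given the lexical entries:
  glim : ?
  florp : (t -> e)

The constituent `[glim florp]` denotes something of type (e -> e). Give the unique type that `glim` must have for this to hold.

((t -> e) -> (e -> e))

For [glim florp] to have type (e -> e) with florp of type (t -> e), glim must be the function: glim : ((t -> e) -> (e -> e)).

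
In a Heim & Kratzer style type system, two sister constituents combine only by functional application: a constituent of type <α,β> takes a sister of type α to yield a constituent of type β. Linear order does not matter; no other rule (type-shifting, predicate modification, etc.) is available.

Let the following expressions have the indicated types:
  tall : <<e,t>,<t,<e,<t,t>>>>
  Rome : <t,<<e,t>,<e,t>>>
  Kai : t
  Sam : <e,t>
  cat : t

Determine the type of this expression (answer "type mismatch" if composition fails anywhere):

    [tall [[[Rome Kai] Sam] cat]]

[Rome Kai]: functor Rome : <t,<<e,t>,<e,t>>>, argument Kai : t; result <<e,t>,<e,t>>.
[[Rome Kai] Sam]: functor [Rome Kai] : <<e,t>,<e,t>>, argument Sam : <e,t>; result <e,t>.
At [[[Rome Kai] Sam] cat]: neither <e,t> nor t can take the other as argument; the node is ill-typed.

type mismatch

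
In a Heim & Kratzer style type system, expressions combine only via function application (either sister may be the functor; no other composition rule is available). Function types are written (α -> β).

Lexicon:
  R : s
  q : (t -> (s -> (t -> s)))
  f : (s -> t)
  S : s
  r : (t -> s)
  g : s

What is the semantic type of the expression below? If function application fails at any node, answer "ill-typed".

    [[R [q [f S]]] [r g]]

[f S]: functor f : (s -> t), argument S : s; result t.
[q [f S]]: functor q : (t -> (s -> (t -> s))), argument [f S] : t; result (s -> (t -> s)).
[R [q [f S]]]: functor [q [f S]] : (s -> (t -> s)), argument R : s; result (t -> s).
[r g]: (t -> s) and s cannot combine by function application — type clash.

ill-typed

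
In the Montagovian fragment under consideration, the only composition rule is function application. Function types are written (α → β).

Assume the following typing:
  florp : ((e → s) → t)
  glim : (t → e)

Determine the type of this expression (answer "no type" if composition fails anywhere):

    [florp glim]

no type

[florp glim]: ((e → s) → t) with (t → e) — neither is a function whose domain matches the other; composition fails here.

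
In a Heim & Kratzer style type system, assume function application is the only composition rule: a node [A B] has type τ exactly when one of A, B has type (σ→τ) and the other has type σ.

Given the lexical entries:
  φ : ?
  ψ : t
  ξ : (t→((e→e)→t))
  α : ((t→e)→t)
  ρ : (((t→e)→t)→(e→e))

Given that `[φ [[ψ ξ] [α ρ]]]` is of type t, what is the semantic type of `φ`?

For [φ [[ψ ξ] [α ρ]]] to have type t with [[ψ ξ] [α ρ]] of type t, φ must be the function: φ : (t→t).

(t→t)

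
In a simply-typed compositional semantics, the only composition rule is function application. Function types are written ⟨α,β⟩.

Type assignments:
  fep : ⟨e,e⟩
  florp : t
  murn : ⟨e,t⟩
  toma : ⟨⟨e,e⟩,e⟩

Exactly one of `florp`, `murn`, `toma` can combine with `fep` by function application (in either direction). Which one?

florp : t — fep needs e; florp needs nothing (atomic); neither fits.
murn : ⟨e,t⟩ — fep needs e; murn needs e; neither fits.
toma — combines: toma : ⟨⟨e,e⟩,e⟩ takes fep : ⟨e,e⟩ as argument, giving e.

toma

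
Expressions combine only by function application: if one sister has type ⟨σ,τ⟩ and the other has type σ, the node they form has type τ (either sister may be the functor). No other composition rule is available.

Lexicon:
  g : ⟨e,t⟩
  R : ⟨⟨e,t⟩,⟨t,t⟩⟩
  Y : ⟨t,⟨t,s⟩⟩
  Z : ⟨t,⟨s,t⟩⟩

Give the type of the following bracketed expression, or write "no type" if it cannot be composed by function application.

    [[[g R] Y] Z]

no type

At [g R], R : ⟨⟨e,t⟩,⟨t,t⟩⟩ takes g : ⟨e,t⟩, giving ⟨t,t⟩.
[[g R] Y]: ⟨t,t⟩ and ⟨t,⟨t,s⟩⟩ cannot combine by function application — type clash.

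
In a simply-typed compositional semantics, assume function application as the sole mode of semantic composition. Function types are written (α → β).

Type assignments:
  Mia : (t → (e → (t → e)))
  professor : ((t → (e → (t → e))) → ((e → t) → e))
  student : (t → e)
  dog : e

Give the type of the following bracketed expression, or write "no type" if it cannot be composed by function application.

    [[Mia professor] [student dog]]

[Mia professor] — professor of type ((t → (e → (t → e))) → ((e → t) → e)) combines with Mia of type (t → (e → (t → e))): type ((e → t) → e).
[student dog]: (t → e) and e cannot combine by function application — type clash.

no type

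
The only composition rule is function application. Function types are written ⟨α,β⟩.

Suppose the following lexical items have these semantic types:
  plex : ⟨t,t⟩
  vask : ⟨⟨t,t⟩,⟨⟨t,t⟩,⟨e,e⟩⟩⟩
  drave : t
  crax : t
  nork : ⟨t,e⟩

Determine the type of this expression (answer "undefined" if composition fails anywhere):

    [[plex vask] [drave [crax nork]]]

undefined

[plex vask] — vask of type ⟨⟨t,t⟩,⟨⟨t,t⟩,⟨e,e⟩⟩⟩ combines with plex of type ⟨t,t⟩: type ⟨⟨t,t⟩,⟨e,e⟩⟩.
[crax nork] — nork of type ⟨t,e⟩ combines with crax of type t: type e.
[drave [crax nork]]: t and e cannot combine by function application — type clash.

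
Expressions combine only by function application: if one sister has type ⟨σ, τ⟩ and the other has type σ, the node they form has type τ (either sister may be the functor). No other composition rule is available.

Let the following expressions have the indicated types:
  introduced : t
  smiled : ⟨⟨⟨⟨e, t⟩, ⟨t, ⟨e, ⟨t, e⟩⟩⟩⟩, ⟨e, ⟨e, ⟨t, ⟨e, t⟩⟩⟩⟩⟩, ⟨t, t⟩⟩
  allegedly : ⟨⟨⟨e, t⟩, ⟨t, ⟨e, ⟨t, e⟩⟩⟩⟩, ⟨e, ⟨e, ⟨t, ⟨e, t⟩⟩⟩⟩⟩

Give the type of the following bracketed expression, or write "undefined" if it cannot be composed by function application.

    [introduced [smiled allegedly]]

[smiled allegedly]: smiled is ⟨⟨⟨⟨e, t⟩, ⟨t, ⟨e, ⟨t, e⟩⟩⟩⟩, ⟨e, ⟨e, ⟨t, ⟨e, t⟩⟩⟩⟩⟩, ⟨t, t⟩⟩, allegedly is ⟨⟨⟨e, t⟩, ⟨t, ⟨e, ⟨t, e⟩⟩⟩⟩, ⟨e, ⟨e, ⟨t, ⟨e, t⟩⟩⟩⟩⟩; result ⟨t, t⟩.
[introduced [smiled allegedly]]: [smiled allegedly] is ⟨t, t⟩, introduced is t; result t.

t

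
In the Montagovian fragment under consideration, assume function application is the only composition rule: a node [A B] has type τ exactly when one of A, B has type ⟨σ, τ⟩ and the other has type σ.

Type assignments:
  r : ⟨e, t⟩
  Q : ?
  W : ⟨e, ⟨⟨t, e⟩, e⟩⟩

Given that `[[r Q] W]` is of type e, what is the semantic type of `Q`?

⟨⟨e, t⟩, ⟨⟨e, ⟨⟨t, e⟩, e⟩⟩, e⟩⟩

[[r Q] W] must have type e. The sister W has type ⟨e, ⟨⟨t, e⟩, e⟩⟩; that is not a function onto e, so [r Q] must be the functor, of type ⟨⟨e, ⟨⟨t, e⟩, e⟩⟩, e⟩.
[r Q] must have type ⟨⟨e, ⟨⟨t, e⟩, e⟩⟩, e⟩. The sister r has type ⟨e, t⟩; that is not a function onto ⟨⟨e, ⟨⟨t, e⟩, e⟩⟩, e⟩, so Q must be the functor, of type ⟨⟨e, t⟩, ⟨⟨e, ⟨⟨t, e⟩, e⟩⟩, e⟩⟩.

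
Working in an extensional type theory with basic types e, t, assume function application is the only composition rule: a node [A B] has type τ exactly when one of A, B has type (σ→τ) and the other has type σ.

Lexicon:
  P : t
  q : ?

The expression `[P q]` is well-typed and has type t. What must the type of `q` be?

(t→t)

[P q] is required to be t. P : t cannot yield t as functor, so q : (t→t).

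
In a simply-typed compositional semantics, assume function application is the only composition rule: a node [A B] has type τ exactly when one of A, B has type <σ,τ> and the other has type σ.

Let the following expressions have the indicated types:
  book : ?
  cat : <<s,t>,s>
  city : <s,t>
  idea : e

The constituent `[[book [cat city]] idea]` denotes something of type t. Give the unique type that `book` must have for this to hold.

[[book [cat city]] idea] must have type t. The sister idea has type e; that is not a function onto t, so [book [cat city]] must be the functor, of type <e,t>.
[book [cat city]] must have type <e,t>. The sister [cat city] has type s; that is not a function onto <e,t>, so book must be the functor, of type <s,<e,t>>.

<s,<e,t>>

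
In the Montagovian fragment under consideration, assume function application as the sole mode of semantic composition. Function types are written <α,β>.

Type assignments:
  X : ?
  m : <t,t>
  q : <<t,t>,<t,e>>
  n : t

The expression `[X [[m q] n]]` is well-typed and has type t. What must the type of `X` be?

<e,t>

[X [[m q] n]] must have type t. The sister [[m q] n] has type e; that is not a function onto t, so X must be the functor, of type <e,t>.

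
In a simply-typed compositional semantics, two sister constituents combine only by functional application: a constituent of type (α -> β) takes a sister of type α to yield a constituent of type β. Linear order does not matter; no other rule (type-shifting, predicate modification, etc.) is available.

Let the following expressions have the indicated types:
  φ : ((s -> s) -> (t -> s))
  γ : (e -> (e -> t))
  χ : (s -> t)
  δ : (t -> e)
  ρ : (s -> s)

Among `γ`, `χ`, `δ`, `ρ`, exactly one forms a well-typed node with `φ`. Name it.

ρ

γ : (e -> (e -> t)) — φ needs (s -> s); γ needs e; neither fits.
χ : (s -> t) — φ needs (s -> s); χ needs s; neither fits.
δ : (t -> e) — φ needs (s -> s); δ needs t; neither fits.
ρ — combines: φ : ((s -> s) -> (t -> s)) takes ρ : (s -> s) as argument, giving (t -> s).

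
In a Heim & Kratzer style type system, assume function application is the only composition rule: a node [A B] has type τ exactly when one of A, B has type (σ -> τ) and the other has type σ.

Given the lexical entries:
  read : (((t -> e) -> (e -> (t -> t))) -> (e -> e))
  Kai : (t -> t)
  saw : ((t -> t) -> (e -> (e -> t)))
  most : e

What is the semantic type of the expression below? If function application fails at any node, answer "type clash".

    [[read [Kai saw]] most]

[Kai saw] — saw of type ((t -> t) -> (e -> (e -> t))) combines with Kai of type (t -> t): type (e -> (e -> t)).
[read [Kai saw]]: (((t -> e) -> (e -> (t -> t))) -> (e -> e)) and (e -> (e -> t)) cannot combine by function application — type clash.

type clash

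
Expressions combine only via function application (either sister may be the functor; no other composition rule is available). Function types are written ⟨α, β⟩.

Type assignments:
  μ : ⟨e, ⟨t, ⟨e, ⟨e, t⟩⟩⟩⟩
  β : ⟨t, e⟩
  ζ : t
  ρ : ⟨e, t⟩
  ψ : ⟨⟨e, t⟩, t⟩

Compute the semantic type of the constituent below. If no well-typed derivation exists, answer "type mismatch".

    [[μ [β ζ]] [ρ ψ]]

[β ζ]: functor β : ⟨t, e⟩, argument ζ : t; result e.
[μ [β ζ]]: functor μ : ⟨e, ⟨t, ⟨e, ⟨e, t⟩⟩⟩⟩, argument [β ζ] : e; result ⟨t, ⟨e, ⟨e, t⟩⟩⟩.
[ρ ψ]: functor ψ : ⟨⟨e, t⟩, t⟩, argument ρ : ⟨e, t⟩; result t.
[[μ [β ζ]] [ρ ψ]]: functor [μ [β ζ]] : ⟨t, ⟨e, ⟨e, t⟩⟩⟩, argument [ρ ψ] : t; result ⟨e, ⟨e, t⟩⟩.

⟨e, ⟨e, t⟩⟩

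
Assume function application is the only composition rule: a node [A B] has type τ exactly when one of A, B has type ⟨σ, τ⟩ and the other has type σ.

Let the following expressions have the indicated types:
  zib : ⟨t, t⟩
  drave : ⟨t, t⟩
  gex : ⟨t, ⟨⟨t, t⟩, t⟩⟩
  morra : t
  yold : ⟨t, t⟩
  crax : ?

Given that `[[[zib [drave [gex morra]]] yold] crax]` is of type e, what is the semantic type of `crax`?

[[[zib [drave [gex morra]]] yold] crax] is required to be e. [[zib [drave [gex morra]]] yold] : t cannot yield e as functor, so crax : ⟨t, e⟩.

⟨t, e⟩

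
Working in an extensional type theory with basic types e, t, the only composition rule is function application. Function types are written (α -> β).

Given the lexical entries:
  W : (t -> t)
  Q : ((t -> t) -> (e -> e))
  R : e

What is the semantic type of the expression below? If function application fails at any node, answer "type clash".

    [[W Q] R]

e

[W Q]: Q is ((t -> t) -> (e -> e)), W is (t -> t); result (e -> e).
[[W Q] R]: [W Q] is (e -> e), R is e; result e.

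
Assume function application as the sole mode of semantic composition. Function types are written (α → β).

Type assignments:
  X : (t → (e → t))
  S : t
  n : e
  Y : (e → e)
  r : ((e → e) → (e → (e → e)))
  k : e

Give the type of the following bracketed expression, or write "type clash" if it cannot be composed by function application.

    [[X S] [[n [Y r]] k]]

At [X S], X : (t → (e → t)) takes S : t, giving (e → t).
At [Y r], r : ((e → e) → (e → (e → e))) takes Y : (e → e), giving (e → (e → e)).
At [n [Y r]], [Y r] : (e → (e → e)) takes n : e, giving (e → e).
At [[n [Y r]] k], [n [Y r]] : (e → e) takes k : e, giving e.
At [[X S] [[n [Y r]] k]], [X S] : (e → t) takes [[n [Y r]] k] : e, giving t.

t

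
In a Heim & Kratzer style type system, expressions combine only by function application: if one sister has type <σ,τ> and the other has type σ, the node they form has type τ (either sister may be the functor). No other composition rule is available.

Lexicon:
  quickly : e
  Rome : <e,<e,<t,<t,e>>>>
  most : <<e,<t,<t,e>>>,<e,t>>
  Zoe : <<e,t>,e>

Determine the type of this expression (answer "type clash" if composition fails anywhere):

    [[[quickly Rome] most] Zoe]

e

[quickly Rome]: Rome is <e,<e,<t,<t,e>>>>, quickly is e; result <e,<t,<t,e>>>.
[[quickly Rome] most]: most is <<e,<t,<t,e>>>,<e,t>>, [quickly Rome] is <e,<t,<t,e>>>; result <e,t>.
[[[quickly Rome] most] Zoe]: Zoe is <<e,t>,e>, [[quickly Rome] most] is <e,t>; result e.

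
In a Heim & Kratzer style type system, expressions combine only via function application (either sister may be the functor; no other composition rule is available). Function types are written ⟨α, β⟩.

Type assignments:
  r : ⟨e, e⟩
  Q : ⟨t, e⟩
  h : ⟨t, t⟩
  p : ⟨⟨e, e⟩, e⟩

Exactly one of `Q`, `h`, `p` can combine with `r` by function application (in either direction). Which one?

Q : ⟨t, e⟩ — r needs e; Q needs t; neither fits.
h : ⟨t, t⟩ — r needs e; h needs t; neither fits.
p — combines: p : ⟨⟨e, e⟩, e⟩ takes r : ⟨e, e⟩ as argument, giving e.

p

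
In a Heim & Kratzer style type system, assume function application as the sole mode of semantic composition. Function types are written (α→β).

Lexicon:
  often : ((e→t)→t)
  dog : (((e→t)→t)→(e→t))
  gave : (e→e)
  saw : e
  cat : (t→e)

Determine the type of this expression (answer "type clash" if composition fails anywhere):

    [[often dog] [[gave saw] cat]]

[often dog]: functor dog : (((e→t)→t)→(e→t)), argument often : ((e→t)→t); result (e→t).
[gave saw]: functor gave : (e→e), argument saw : e; result e.
[[gave saw] cat]: e with (t→e) — neither is a function whose domain matches the other; composition fails here.

type clash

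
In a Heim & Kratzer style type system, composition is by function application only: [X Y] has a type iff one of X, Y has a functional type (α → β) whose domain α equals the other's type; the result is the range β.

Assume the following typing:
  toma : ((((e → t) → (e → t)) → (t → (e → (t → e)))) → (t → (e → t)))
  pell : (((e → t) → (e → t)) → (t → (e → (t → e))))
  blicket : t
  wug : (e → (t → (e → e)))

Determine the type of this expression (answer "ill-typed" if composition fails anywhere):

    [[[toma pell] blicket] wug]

ill-typed

[toma pell]: ((((e → t) → (e → t)) → (t → (e → (t → e)))) → (t → (e → t))) applied to (((e → t) → (e → t)) → (t → (e → (t → e)))) yields (t → (e → t)).
[[toma pell] blicket]: (t → (e → t)) applied to t yields (e → t).
At [[[toma pell] blicket] wug]: neither (e → t) nor (e → (t → (e → e))) can take the other as argument; the node is ill-typed.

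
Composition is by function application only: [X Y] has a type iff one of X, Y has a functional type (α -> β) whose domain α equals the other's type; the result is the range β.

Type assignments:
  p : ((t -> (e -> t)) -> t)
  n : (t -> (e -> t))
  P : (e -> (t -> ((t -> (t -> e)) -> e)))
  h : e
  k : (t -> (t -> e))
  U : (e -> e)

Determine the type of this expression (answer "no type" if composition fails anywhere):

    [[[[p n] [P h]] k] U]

e

At [p n], p : ((t -> (e -> t)) -> t) takes n : (t -> (e -> t)), giving t.
At [P h], P : (e -> (t -> ((t -> (t -> e)) -> e))) takes h : e, giving (t -> ((t -> (t -> e)) -> e)).
At [[p n] [P h]], [P h] : (t -> ((t -> (t -> e)) -> e)) takes [p n] : t, giving ((t -> (t -> e)) -> e).
At [[[p n] [P h]] k], [[p n] [P h]] : ((t -> (t -> e)) -> e) takes k : (t -> (t -> e)), giving e.
At [[[[p n] [P h]] k] U], U : (e -> e) takes [[[p n] [P h]] k] : e, giving e.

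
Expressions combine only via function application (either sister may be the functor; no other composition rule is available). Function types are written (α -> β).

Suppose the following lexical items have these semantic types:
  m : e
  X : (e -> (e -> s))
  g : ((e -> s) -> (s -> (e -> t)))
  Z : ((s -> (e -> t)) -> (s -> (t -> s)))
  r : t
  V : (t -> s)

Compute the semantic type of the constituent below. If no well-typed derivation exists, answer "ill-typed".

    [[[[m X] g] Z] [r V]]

[m X]: (e -> (e -> s)) applied to e yields (e -> s).
[[m X] g]: ((e -> s) -> (s -> (e -> t))) applied to (e -> s) yields (s -> (e -> t)).
[[[m X] g] Z]: ((s -> (e -> t)) -> (s -> (t -> s))) applied to (s -> (e -> t)) yields (s -> (t -> s)).
[r V]: (t -> s) applied to t yields s.
[[[[m X] g] Z] [r V]]: (s -> (t -> s)) applied to s yields (t -> s).

(t -> s)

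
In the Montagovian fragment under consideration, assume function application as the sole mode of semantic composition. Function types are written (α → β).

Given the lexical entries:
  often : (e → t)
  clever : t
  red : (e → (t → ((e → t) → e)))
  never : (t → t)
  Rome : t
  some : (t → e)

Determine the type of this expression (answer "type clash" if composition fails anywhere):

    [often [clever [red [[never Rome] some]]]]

e

[never Rome] — never of type (t → t) combines with Rome of type t: type t.
[[never Rome] some] — some of type (t → e) combines with [never Rome] of type t: type e.
[red [[never Rome] some]] — red of type (e → (t → ((e → t) → e))) combines with [[never Rome] some] of type e: type (t → ((e → t) → e)).
[clever [red [[never Rome] some]]] — [red [[never Rome] some]] of type (t → ((e → t) → e)) combines with clever of type t: type ((e → t) → e).
[often [clever [red [[never Rome] some]]]] — [clever [red [[never Rome] some]]] of type ((e → t) → e) combines with often of type (e → t): type e.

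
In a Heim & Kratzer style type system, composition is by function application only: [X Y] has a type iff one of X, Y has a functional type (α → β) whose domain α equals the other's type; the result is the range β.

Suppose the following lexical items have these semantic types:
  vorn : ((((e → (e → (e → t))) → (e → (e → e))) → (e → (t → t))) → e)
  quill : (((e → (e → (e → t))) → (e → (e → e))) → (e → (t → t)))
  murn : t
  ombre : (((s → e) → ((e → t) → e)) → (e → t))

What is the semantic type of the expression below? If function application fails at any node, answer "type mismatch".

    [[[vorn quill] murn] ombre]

type mismatch

[vorn quill]: functor vorn : ((((e → (e → (e → t))) → (e → (e → e))) → (e → (t → t))) → e), argument quill : (((e → (e → (e → t))) → (e → (e → e))) → (e → (t → t))); result e.
At [[vorn quill] murn]: neither e nor t can take the other as argument; the node is ill-typed.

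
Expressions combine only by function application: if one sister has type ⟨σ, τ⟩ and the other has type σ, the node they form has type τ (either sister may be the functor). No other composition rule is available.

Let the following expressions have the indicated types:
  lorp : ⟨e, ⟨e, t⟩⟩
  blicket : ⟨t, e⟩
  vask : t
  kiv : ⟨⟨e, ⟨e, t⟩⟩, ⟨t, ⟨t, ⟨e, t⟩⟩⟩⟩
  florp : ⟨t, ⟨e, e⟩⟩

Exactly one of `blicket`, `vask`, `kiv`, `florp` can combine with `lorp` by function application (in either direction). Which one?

blicket : ⟨t, e⟩ — does not combine with lorp.
vask : t — does not combine with lorp.
kiv — combines: kiv : ⟨⟨e, ⟨e, t⟩⟩, ⟨t, ⟨t, ⟨e, t⟩⟩⟩⟩ takes lorp : ⟨e, ⟨e, t⟩⟩ as argument, giving ⟨t, ⟨t, ⟨e, t⟩⟩⟩.
florp : ⟨t, ⟨e, e⟩⟩ — does not combine with lorp.

kiv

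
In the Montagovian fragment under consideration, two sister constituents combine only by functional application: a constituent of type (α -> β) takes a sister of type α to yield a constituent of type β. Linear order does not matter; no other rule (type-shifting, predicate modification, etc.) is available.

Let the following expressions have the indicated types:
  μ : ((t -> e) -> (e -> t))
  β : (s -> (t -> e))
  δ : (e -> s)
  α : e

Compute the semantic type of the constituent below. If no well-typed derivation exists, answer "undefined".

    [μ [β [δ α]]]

(e -> t)

[δ α]: (e -> s) applied to e yields s.
[β [δ α]]: (s -> (t -> e)) applied to s yields (t -> e).
[μ [β [δ α]]]: ((t -> e) -> (e -> t)) applied to (t -> e) yields (e -> t).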